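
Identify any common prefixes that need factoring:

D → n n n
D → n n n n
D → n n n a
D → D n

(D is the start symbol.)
Left-factoring is needed when two productions for the same non-terminal
share a common prefix on the right-hand side.

Productions for D:
  D → n n n
  D → n n n n
  D → n n n a
  D → D n

Found common prefix 'n n n' in productions for D

Answer: Yes, D has productions with common prefix 'n n n'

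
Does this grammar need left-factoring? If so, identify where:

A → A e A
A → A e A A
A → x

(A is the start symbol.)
Left-factoring is needed when two productions for the same non-terminal
share a common prefix on the right-hand side.

Productions for A:
  A → A e A
  A → A e A A
  A → x

Found common prefix 'A e A' in productions for A

Answer: Yes, A has productions with common prefix 'A e A'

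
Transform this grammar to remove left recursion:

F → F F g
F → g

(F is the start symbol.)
F is directly left-recursive. The standard transformation for
  A → A α₁ | ... | A α_m | β₁ | ... | β_n
is
  A  → β₁ A' | ... | β_n A'
  A' → α₁ A' | ... | α_m A' | ε

F → g becomes F → g F'
F → F F g becomes F' → F g F'
Add F' → ε

Resulting grammar:
F → g F'
F' → F g F'
F' → ε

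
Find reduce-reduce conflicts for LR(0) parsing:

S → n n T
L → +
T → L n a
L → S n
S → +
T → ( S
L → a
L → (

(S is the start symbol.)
A reduce-reduce conflict occurs when an LR(0) state has two complete items [A → α .] and [B → β .] — both call for a reduction, and with no lookahead the parser cannot choose between them.

Augment with S' → S and build the canonical LR(0) collection (I0 = CLOSURE({[S' → . S]}), then GOTO on every symbol after a dot until no new states appear). It has 15 states:
  I0: { [S → . +], [S → . n n T], [S' → . S] }  — shift
  I1: { [S → + .] }  — reduce
  I2: { [S' → S .] }  — accept
  I3: { [S → n . n T] }  — shift
  I4: { [L → . (], [L → . +], [L → . S n], [L → . a], [S → . +], [S → . n n T], [S → n n . T], [T → . ( S], [T → . L n a] }  — shift
  I5: { [L → ( .], [S → . +], [S → . n n T], [T → ( . S] }  — shift, reduce
  I6: { [L → + .], [S → + .] }  — 2 reduces
  I7: { [T → L . n a] }  — shift
  I8: { [L → S . n] }  — shift
  I9: { [S → n n T .] }  — reduce
  I10: { [L → a .] }  — reduce
  I11: { [L → S n .] }  — reduce
  I12: { [T → L n . a] }  — shift
  I13: { [T → L n a .] }  — reduce
  I14: { [T → ( S .] }  — reduce

I6 contains complete items [L → + .], [S → + .] — reduce-reduce conflict.

Answer: Yes — I6: [L → + .] vs [S → + .]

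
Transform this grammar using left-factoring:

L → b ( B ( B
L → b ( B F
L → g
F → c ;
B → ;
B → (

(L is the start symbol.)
Left-factoring transforms A → αβ₁ | αβ₂ into A → αA' and A' → β₁ | β₂
(α is the longest common prefix among the alternatives). Repeat until
no nonterminal has two alternatives with a common prefix.

Round 1: L has alternatives sharing prefix 'b ( B'. Introduce L': L → b ( B L'
  Add: L' → ( B
  Add: L' → F

No remaining common prefixes — done.

Resulting grammar:
L → b ( B L'
L' → ( B
L' → F
L → g
F → c ;
B → ;
B → (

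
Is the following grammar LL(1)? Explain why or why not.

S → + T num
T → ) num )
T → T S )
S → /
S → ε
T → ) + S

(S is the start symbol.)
No. Predict set conflict for S: { '+' }

A grammar is LL(1) if for each non-terminal N with multiple productions, the predict sets of those productions are pairwise disjoint, where PREDICT(N → α) = (FIRST(α) \ {ε}) ∪ (FOLLOW(N) if α ⇒* ε).

Relevant sets:
  FIRST(T) = { ')' }
  FOLLOW(S) = { $, ')', '+', '/', 'num' }

For S:
  PREDICT(S → '+' T num) = { '+' }
  PREDICT(S → '/') = { '/' }
  PREDICT(S → ε) = { $, ')', '+', '/', 'num' }
For T:
  PREDICT(T → ')' num ')') = { ')' }
  PREDICT(T → T S ')') = { ')' }
  PREDICT(T → ')' '+' S) = { ')' }

Conflict found: Predict set conflict for S: { '+' }
The grammar is NOT LL(1).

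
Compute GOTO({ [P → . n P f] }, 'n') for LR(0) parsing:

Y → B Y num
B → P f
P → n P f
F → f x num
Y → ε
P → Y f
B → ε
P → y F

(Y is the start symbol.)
GOTO(I, 'n') = CLOSURE({ [A → αX.β] : [A → α.Xβ] ∈ I, X = 'n' })

Items with dot before 'n', with the dot advanced:
  [P → . n P f] → [P → n . P f]
Closure of the advanced items:
  [P → n . P f] has the dot before P: add [P → . n P f], [P → . Y f], [P → . y F]
  [P → . Y f] has the dot before Y: add [Y → . B Y num], [Y → .]
  [Y → . B Y num] has the dot before B: add [B → . P f], [B → .]

GOTO = { [B → . P f], [B → .], [P → . Y f], [P → . n P f], [P → . y F], [P → n . P f], [Y → . B Y num], [Y → .] }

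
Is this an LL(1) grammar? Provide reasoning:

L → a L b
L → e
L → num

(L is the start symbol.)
A grammar is LL(1) if for each non-terminal N with multiple productions, the predict sets of those productions are pairwise disjoint, where PREDICT(N → α) = (FIRST(α) \ {ε}) ∪ (FOLLOW(N) if α ⇒* ε).

For L:
  PREDICT(L → a L b) = { 'a' }
  PREDICT(L → e) = { 'e' }
  PREDICT(L → num) = { 'num' }

All predict sets are disjoint. The grammar IS LL(1).

Answer: Yes, the grammar is LL(1).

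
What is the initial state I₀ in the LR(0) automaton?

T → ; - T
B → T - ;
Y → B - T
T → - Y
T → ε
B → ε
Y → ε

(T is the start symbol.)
First, augment the grammar with T' → T
I₀ = CLOSURE({ [T' → . T] }):
  [T' → . T] has the dot before T: add [T → . ; - T], [T → . - Y], [T → .]
No further items can be added.

I₀ = { [T → . - Y], [T → . ; - T], [T → .], [T' → . T] }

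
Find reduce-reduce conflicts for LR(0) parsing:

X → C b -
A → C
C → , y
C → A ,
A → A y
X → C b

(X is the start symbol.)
Augment with X' → X and build the canonical LR(0) collection (I0 = CLOSURE({[X' → . X]}), then GOTO on every symbol after a dot until no new states appear). It has 10 states:
  I0: { [A → . A y], [A → . C], [C → . , y], [C → . A ,], [X → . C b -], [X → . C b], [X' → . X] }  — shift
  I1: { [C → , . y] }  — shift
  I2: { [A → A . y], [C → A . ,] }  — shift
  I3: { [A → C .], [X → C . b -], [X → C . b] }  — shift, reduce
  I4: { [X' → X .] }  — accept
  I5: { [X → C b . -], [X → C b .] }  — shift, reduce
  I6: { [X → C b - .] }  — reduce
  I7: { [C → A , .] }  — reduce
  I8: { [A → A y .] }  — reduce
  I9: { [C → , y .] }  — reduce

No state contains more than one complete item.

Answer: No reduce-reduce conflicts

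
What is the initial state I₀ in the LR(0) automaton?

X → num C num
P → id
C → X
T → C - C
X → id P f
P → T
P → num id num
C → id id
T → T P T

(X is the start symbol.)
{ [X → . id P f], [X → . num C num], [X' → . X] }

First, augment the grammar with X' → X
I₀ = CLOSURE({ [X' → . X] }):
  [X' → . X] has the dot before X: add [X → . num C num], [X → . id P f]
No further items can be added.

I₀ = { [X → . id P f], [X → . num C num], [X' → . X] }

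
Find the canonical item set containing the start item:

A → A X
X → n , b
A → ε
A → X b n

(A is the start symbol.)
{ [A → . A X], [A → . X b n], [A → .], [A' → . A], [X → . n , b] }

First, augment the grammar with A' → A
I₀ = CLOSURE({ [A' → . A] }):
  [A' → . A] has the dot before A: add [A → . A X], [A → .], [A → . X b n]
  [A → . X b n] has the dot before X: add [X → . n , b]
No further items can be added.

I₀ = { [A → . A X], [A → . X b n], [A → .], [A' → . A], [X → . n , b] }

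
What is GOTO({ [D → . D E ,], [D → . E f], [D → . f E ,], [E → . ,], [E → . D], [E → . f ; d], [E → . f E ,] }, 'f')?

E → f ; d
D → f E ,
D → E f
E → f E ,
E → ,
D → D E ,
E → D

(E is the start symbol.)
{ [D → . D E ,], [D → . E f], [D → . f E ,], [D → f . E ,], [E → . ,], [E → . D], [E → . f ; d], [E → . f E ,], [E → f . ; d], [E → f . E ,] }

GOTO(I, 'f') = CLOSURE({ [A → αX.β] : [A → α.Xβ] ∈ I, X = 'f' })

Items with dot before 'f', with the dot advanced:
  [D → . f E ,] → [D → f . E ,]
  [E → . f ; d] → [E → f . ; d]
  [E → . f E ,] → [E → f . E ,]
Closure of the advanced items:
  [D → f . E ,] has the dot before E: add [E → . f ; d], [E → . f E ,], [E → . ,], [E → . D]
  [E → . D] has the dot before D: add [D → . f E ,], [D → . E f], [D → . D E ,]

GOTO = { [D → . D E ,], [D → . E f], [D → . f E ,], [D → f . E ,], [E → . ,], [E → . D], [E → . f ; d], [E → . f E ,], [E → f . ; d], [E → f . E ,] }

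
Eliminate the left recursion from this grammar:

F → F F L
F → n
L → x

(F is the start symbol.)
F → n F'
F' → F L F'
F' → ε
L → x

F is directly left-recursive. The standard transformation for
  A → A α₁ | ... | A α_m | β₁ | ... | β_n
is
  A  → β₁ A' | ... | β_n A'
  A' → α₁ A' | ... | α_m A' | ε

F → n becomes F → n F'
F → F F L becomes F' → F L F'
Add F' → ε

Productions for other non-terminals are unchanged:
  L → x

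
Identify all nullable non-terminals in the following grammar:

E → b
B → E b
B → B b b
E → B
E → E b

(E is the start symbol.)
None

There are no ε-productions, so no non-terminal can derive ε.
No non-terminals are nullable.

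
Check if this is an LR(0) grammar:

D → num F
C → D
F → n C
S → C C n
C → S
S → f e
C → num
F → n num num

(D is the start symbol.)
No. Shift-reduce conflict between [F → n C .] and [C → . num]

Augment with D' → D and build the canonical LR(0) collection (I0 = CLOSURE({[D' → . D]}), then GOTO on every symbol after a dot until no new states appear). It has 15 states:
  I0: { [D → . num F], [D' → . D] }  — shift
  I1: { [D' → D .] }  — accept
  I2: { [D → num . F], [F → . n C], [F → . n num num] }  — shift
  I3: { [D → num F .] }  — reduce
  I4: { [C → . D], [C → . S], [C → . num], [D → . num F], [F → n . C], [F → n . num num], [S → . C C n], [S → . f e] }  — shift
  I5: { [C → . D], [C → . S], [C → . num], [D → . num F], [F → n C .], [S → . C C n], [S → . f e], [S → C . C n] }  — shift, reduce
  I6: { [C → D .] }  — reduce
  I7: { [C → S .] }  — reduce
  I8: { [S → f . e] }  — shift
  I9: { [C → num .], [D → num . F], [F → . n C], [F → . n num num], [F → n num . num] }  — shift, reduce
  I10: { [F → n num num .] }  — reduce
  I11: { [S → f e .] }  — reduce
  I12: { [C → . D], [C → . S], [C → . num], [D → . num F], [S → . C C n], [S → . f e], [S → C . C n], [S → C C . n] }  — shift
  I13: { [C → num .], [D → num . F], [F → . n C], [F → . n num num] }  — shift, reduce
  I14: { [S → C C n .] }  — reduce

Conflict in state I5:
  Shift-reduce conflict between [F → n C .] and [C → . num]
So the grammar is NOT LR(0).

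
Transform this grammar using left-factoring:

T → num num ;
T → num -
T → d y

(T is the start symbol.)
Left-factoring transforms A → αβ₁ | αβ₂ into A → αA' and A' → β₁ | β₂
(α is the longest common prefix among the alternatives). Repeat until
no nonterminal has two alternatives with a common prefix.

Round 1: T has alternatives sharing prefix 'num'. Introduce T': T → num T'
  Add: T' → num ;
  Add: T' → -

No remaining common prefixes — done.

Resulting grammar:
T → num T'
T' → num ;
T' → -
T → d y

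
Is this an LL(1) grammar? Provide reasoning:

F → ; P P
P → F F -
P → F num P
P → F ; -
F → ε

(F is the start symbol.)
No. Predict set conflict for F: { ';' }

A grammar is LL(1) if for each non-terminal N with multiple productions, the predict sets of those productions are pairwise disjoint, where PREDICT(N → α) = (FIRST(α) \ {ε}) ∪ (FOLLOW(N) if α ⇒* ε).

Relevant sets:
  FIRST(F) = { ';', ε }
  FOLLOW(F) = { $, '-', ';', 'num' }

For F:
  PREDICT(F → ';' P P) = { ';' }
  PREDICT(F → ε) = { $, '-', ';', 'num' }
For P:
  PREDICT(P → F F '-') = { '-', ';' }
  PREDICT(P → F num P) = { ';', 'num' }
  PREDICT(P → F ';' '-') = { ';' }

Conflict found: Predict set conflict for F: { ';' }
The grammar is NOT LL(1).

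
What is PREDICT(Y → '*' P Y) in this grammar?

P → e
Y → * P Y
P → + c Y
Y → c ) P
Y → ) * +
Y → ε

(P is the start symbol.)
{ '*' }

PREDICT(Y → '*' P Y) = (FIRST(RHS) \ {ε}) ∪ (FOLLOW(Y) if ε ∈ FIRST(RHS), i.e. RHS ⇒* ε)
FIRST('*' P Y) = { '*' }
ε ∉ FIRST('*' P Y), so FOLLOW(Y) is not added.
PREDICT(Y → '*' P Y) = { '*' }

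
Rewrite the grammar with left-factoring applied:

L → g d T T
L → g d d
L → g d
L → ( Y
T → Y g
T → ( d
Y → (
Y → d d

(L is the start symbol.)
Left-factoring transforms A → αβ₁ | αβ₂ into A → αA' and A' → β₁ | β₂
(α is the longest common prefix among the alternatives). Repeat until
no nonterminal has two alternatives with a common prefix.

Round 1: L has alternatives sharing prefix 'g d'. Introduce L': L → g d L'
  Add: L' → T T
  Add: L' → d
  Add: L' → ε

No remaining common prefixes — done.

Resulting grammar:
L → g d L'
L' → T T
L' → d
L' → ε
L → ( Y
T → Y g
T → ( d
Y → (
Y → d d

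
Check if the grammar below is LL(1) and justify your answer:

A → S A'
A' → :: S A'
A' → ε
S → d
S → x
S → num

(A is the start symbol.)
A grammar is LL(1) if for each non-terminal N with multiple productions, the predict sets of those productions are pairwise disjoint, where PREDICT(N → α) = (FIRST(α) \ {ε}) ∪ (FOLLOW(N) if α ⇒* ε).

Relevant sets:
  FOLLOW(A') = { $ }

For A':
  PREDICT(A' → :: S A') = { '::' }
  PREDICT(A' → ε) = { $ }
For S:
  PREDICT(S → d) = { 'd' }
  PREDICT(S → x) = { 'x' }
  PREDICT(S → num) = { 'num' }
A has a single production, so nothing to check there.

All predict sets are disjoint. The grammar IS LL(1).

Answer: Yes, the grammar is LL(1).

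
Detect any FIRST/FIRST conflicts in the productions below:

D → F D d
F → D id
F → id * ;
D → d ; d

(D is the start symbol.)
A FIRST/FIRST conflict occurs when two productions N → α and N → β for the same non-terminal have FIRST(α) ∩ FIRST(β) ≠ ∅ (with ε ∈ FIRST of a nullable right-hand side, so two nullable alternatives also conflict).

FIRST sets of the non-terminals at (or reachable through a nullable prefix from) the front of some alternative:
  FIRST(F) = { 'd', 'id' }
  FIRST(D) = { 'd', 'id' }

Productions for D:
  D → F D d: FIRST = { 'd', 'id' }
  D → d ; d: FIRST = { 'd' }
Productions for F:
  F → D id: FIRST = { 'd', 'id' }
  F → id * ;: FIRST = { 'id' }

Conflict for D: D → F D d and D → d ; d
  Overlap: { 'd' }
Conflict for F: F → D id and F → id * ;
  Overlap: { 'id' }

Answer: Yes. D → F D d / D → d ';' d on { 'd' }; F → D id / F → id '*' ';' on { 'id' }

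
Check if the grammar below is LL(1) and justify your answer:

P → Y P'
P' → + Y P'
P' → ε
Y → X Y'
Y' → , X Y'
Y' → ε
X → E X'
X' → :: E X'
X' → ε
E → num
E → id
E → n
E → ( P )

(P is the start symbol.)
Yes, the grammar is LL(1).

Relevant sets:
  FOLLOW(P') = { $, ')' }
  FOLLOW(Y') = { $, ')', '+' }
  FOLLOW(X') = { $, ')', '+', ',' }

For P':
  PREDICT(P' → '+' Y P') = { '+' }
  PREDICT(P' → ε) = { $, ')' }
For Y':
  PREDICT(Y' → ',' X Y') = { ',' }
  PREDICT(Y' → ε) = { $, ')', '+' }
For X':
  PREDICT(X' → :: E X') = { '::' }
  PREDICT(X' → ε) = { $, ')', '+', ',' }
For E:
  PREDICT(E → num) = { 'num' }
  PREDICT(E → id) = { 'id' }
  PREDICT(E → n) = { 'n' }
  PREDICT(E → '(' P ')') = { '(' }
P, Y, X have a single production, so nothing to check there.

All predict sets are disjoint. The grammar IS LL(1).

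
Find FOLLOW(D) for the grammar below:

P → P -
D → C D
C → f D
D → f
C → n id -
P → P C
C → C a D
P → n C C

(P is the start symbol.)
{ $, '-', 'a', 'f', 'n' }

To compute FOLLOW(D), find every occurrence of D on a right-hand side N → α D β: add FIRST(β) \ {ε}, and if β is empty or nullable also add FOLLOW(N). Iterate to a fixed point.

In D → C D: D is at the end; this adds FOLLOW(D) to itself — nothing new
In C → f D: D is at the end, add FOLLOW(C)
In C → C a D: D is at the end, add FOLLOW(C)

The FOLLOW sets referred to above (computed the same way, to a fixed point):
  FOLLOW(C) = { $, '-', 'a', 'f', 'n' }

Taking the union: FOLLOW(D) = { $, '-', 'a', 'f', 'n' }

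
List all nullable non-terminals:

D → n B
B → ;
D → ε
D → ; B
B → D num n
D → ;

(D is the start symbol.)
{ 'D' }

A non-terminal is nullable if it can derive ε (the empty string): either it has an ε-production, or it has a production whose right-hand side consists entirely of nullable non-terminals.

ε-productions: D → ε
So D is immediately nullable.
No further non-terminal can be added: every production for the remaining non-terminals contains a terminal or a non-nullable non-terminal.
Nullable = { 'D' }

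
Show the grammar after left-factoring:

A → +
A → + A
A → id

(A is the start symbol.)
A → + A'
A' → ε
A' → A
A → id

Left-factoring transforms A → αβ₁ | αβ₂ into A → αA' and A' → β₁ | β₂
(α is the longest common prefix among the alternatives). Repeat until
no nonterminal has two alternatives with a common prefix.

Round 1: A has alternatives sharing prefix '+'. Introduce A': A → + A'
  Add: A' → ε
  Add: A' → A

No remaining common prefixes — done.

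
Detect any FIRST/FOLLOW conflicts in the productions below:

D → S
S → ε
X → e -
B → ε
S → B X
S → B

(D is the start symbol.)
No FIRST/FOLLOW conflicts.

Nullable non-terminals: B, D, S.
FIRST sets used below: FIRST(B) = { ε }, FIRST(X) = { 'e' }
B has a nullable alternative but only one production, so nothing to check.
D has a nullable alternative but only one production, so nothing to check.

S: nullable alternative(s) S → ε, S → B; FOLLOW(S) = { $ }
  S → ε: FIRST \ {ε} = { } — disjoint from FOLLOW(S)
  S → B X: FIRST \ {ε} = { 'e' } — disjoint from FOLLOW(S)
  S → B: FIRST \ {ε} = { } — disjoint from FOLLOW(S)

X has no nullable alternative, so no FIRST/FOLLOW check is needed there.

No FIRST/FOLLOW conflicts found.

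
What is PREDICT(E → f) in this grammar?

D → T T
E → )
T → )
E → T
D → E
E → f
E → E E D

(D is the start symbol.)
{ 'f' }

PREDICT(E → f) = (FIRST(RHS) \ {ε}) ∪ (FOLLOW(E) if ε ∈ FIRST(RHS), i.e. RHS ⇒* ε)
FIRST(f) = { 'f' }
ε ∉ FIRST(f), so FOLLOW(E) is not added.
PREDICT(E → f) = { 'f' }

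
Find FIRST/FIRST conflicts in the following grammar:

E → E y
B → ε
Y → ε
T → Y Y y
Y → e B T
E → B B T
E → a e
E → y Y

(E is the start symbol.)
Yes. E → E y / E → B B T on { 'e', 'y' }; E → E y / E → a e on { 'a' }; E → E y / E → y Y on { 'y' }; E → B B T / E → y Y on { 'y' }

FIRST sets of the non-terminals at (or reachable through a nullable prefix from) the front of some alternative:
  FIRST(E) = { 'a', 'e', 'y' }
  FIRST(B) = { ε }
  FIRST(T) = { 'e', 'y' }

Productions for E:
  E → E y: FIRST = { 'a', 'e', 'y' }
  E → B B T: FIRST = { 'e', 'y' }
  E → a e: FIRST = { 'a' }
  E → y Y: FIRST = { 'y' }
Productions for Y:
  Y → ε: FIRST = { ε }
  Y → e B T: FIRST = { 'e' }
B, T have only one production, so no FIRST/FIRST conflict is possible there.

Conflict for E: E → E y and E → B B T
  Overlap: { 'e', 'y' }
Conflict for E: E → E y and E → a e
  Overlap: { 'a' }
Conflict for E: E → E y and E → y Y
  Overlap: { 'y' }
Conflict for E: E → B B T and E → y Y
  Overlap: { 'y' }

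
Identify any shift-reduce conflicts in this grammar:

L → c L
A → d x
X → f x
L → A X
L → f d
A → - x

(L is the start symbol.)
No shift-reduce conflicts

A shift-reduce conflict occurs when an LR(0) state has both:
  - a complete (reduce) item [A → α .] (dot at the end), and
  - a shift item [B → β . c γ] (dot before a terminal).

Augment with L' → L and build the canonical LR(0) collection (I0 = CLOSURE({[L' → . L]}), then GOTO on every symbol after a dot until no new states appear). It has 14 states:
  I0: { [A → . - x], [A → . d x], [L → . A X], [L → . c L], [L → . f d], [L' → . L] }  — shift
  I1: { [A → - . x] }  — shift
  I2: { [L → A . X], [X → . f x] }  — shift
  I3: { [L' → L .] }  — accept
  I4: { [A → . - x], [A → . d x], [L → . A X], [L → . c L], [L → . f d], [L → c . L] }  — shift
  I5: { [A → d . x] }  — shift
  I6: { [L → f . d] }  — shift
  I7: { [L → f d .] }  — reduce
  I8: { [A → d x .] }  — reduce
  I9: { [L → c L .] }  — reduce
  I10: { [L → A X .] }  — reduce
  I11: { [X → f . x] }  — shift
  I12: { [X → f x .] }  — reduce
  I13: { [A → - x .] }  — reduce

No state contains both a complete item and a shift item.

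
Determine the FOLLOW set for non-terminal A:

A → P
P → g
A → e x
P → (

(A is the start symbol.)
A is the start symbol, so $ ∈ FOLLOW(A).
A does not occur on any right-hand side.

Taking the union: FOLLOW(A) = { $ }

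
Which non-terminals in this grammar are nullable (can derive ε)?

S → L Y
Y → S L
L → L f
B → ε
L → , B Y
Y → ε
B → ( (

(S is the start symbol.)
{ 'B', 'Y' }

A non-terminal is nullable if it can derive ε (the empty string): either it has an ε-production, or it has a production whose right-hand side consists entirely of nullable non-terminals.

ε-productions: B → ε, Y → ε
So B, Y are immediately nullable.
No further non-terminal can be added: every production for the remaining non-terminals contains a terminal or a non-nullable non-terminal.
Nullable = { 'B', 'Y' }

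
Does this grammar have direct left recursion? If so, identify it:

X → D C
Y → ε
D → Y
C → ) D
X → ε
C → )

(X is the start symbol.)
Direct left recursion occurs when N → N α for some non-terminal N (the right-hand side begins with the left-hand side itself).

X → D C: starts with D
Y → ε: starts with ε
D → Y: starts with Y
C → ) D: starts with ')'
X → ε: starts with ε
C → ): starts with ')'

No direct left recursion found.

Answer: No direct left recursion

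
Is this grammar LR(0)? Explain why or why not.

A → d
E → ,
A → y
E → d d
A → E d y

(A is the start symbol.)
A grammar is LR(0) if no state in the canonical LR(0) collection has:
  - both a shift item (dot before a terminal) and a complete item (shift-reduce conflict), or
  - two or more complete items (reduce-reduce conflict; the accept item [A' → A .] counts as a complete item here).

Augment with A' → A and build the canonical LR(0) collection (I0 = CLOSURE({[A' → . A]}), then GOTO on every symbol after a dot until no new states appear). It has 9 states:
  I0: { [A → . E d y], [A → . d], [A → . y], [A' → . A], [E → . ,], [E → . d d] }  — shift
  I1: { [E → , .] }  — reduce
  I2: { [A' → A .] }  — accept
  I3: { [A → E . d y] }  — shift
  I4: { [A → d .], [E → d . d] }  — shift, reduce
  I5: { [A → y .] }  — reduce
  I6: { [E → d d .] }  — reduce
  I7: { [A → E d . y] }  — shift
  I8: { [A → E d y .] }  — reduce

Conflict in state I4:
  Shift-reduce conflict between [A → d .] and [E → d . d]
So the grammar is NOT LR(0).

Answer: No. Shift-reduce conflict between [A → d .] and [E → d . d]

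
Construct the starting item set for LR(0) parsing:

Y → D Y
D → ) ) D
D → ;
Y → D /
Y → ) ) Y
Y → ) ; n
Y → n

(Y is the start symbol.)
{ [D → . ) ) D], [D → . ;], [Y → . ) ) Y], [Y → . ) ; n], [Y → . D /], [Y → . D Y], [Y → . n], [Y' → . Y] }

First, augment the grammar with Y' → Y
I₀ = CLOSURE({ [Y' → . Y] }):
  [Y' → . Y] has the dot before Y: add [Y → . D Y], [Y → . D /], [Y → . ) ) Y], [Y → . ) ; n], [Y → . n]
  [Y → . D Y] has the dot before D: add [D → . ) ) D], [D → . ;]
No further items can be added.

I₀ = { [D → . ) ) D], [D → . ;], [Y → . ) ) Y], [Y → . ) ; n], [Y → . D /], [Y → . D Y], [Y → . n], [Y' → . Y] }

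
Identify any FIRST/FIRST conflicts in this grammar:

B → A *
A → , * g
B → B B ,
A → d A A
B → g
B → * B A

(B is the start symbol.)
A FIRST/FIRST conflict occurs when two productions N → α and N → β for the same non-terminal have FIRST(α) ∩ FIRST(β) ≠ ∅ (with ε ∈ FIRST of a nullable right-hand side, so two nullable alternatives also conflict).

FIRST sets of the non-terminals at (or reachable through a nullable prefix from) the front of some alternative:
  FIRST(A) = { ',', 'd' }
  FIRST(B) = { '*', ',', 'd', 'g' }

Productions for B:
  B → A *: FIRST = { ',', 'd' }
  B → B B ,: FIRST = { '*', ',', 'd', 'g' }
  B → g: FIRST = { 'g' }
  B → * B A: FIRST = { '*' }
Productions for A:
  A → , * g: FIRST = { ',' }
  A → d A A: FIRST = { 'd' }

Conflict for B: B → A * and B → B B ,
  Overlap: { ',', 'd' }
Conflict for B: B → B B , and B → g
  Overlap: { 'g' }
Conflict for B: B → B B , and B → * B A
  Overlap: { '*' }

Answer: Yes. B → A '*' / B → B B ',' on { ',', 'd' }; B → B B ',' / B → g on { 'g' }; B → B B ',' / B → '*' B A on { '*' }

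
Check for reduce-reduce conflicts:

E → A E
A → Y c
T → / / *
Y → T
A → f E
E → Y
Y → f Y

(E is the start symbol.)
Yes — I8: [E → Y .] vs [Y → f Y .]

A reduce-reduce conflict occurs when an LR(0) state has two complete items [A → α .] and [B → β .] — both call for a reduction, and with no lookahead the parser cannot choose between them.

Augment with E' → E and build the canonical LR(0) collection (I0 = CLOSURE({[E' → . E]}), then GOTO on every symbol after a dot until no new states appear). It has 13 states:
  I0: { [A → . Y c], [A → . f E], [E → . A E], [E → . Y], [E' → . E], [T → . / / *], [Y → . T], [Y → . f Y] }  — shift
  I1: { [T → / . / *] }  — shift
  I2: { [A → . Y c], [A → . f E], [E → . A E], [E → . Y], [E → A . E], [T → . / / *], [Y → . T], [Y → . f Y] }  — shift
  I3: { [E' → E .] }  — accept
  I4: { [Y → T .] }  — reduce
  I5: { [A → Y . c], [E → Y .] }  — shift, reduce
  I6: { [A → . Y c], [A → . f E], [A → f . E], [E → . A E], [E → . Y], [T → . / / *], [Y → . T], [Y → . f Y], [Y → f . Y] }  — shift
  I7: { [A → f E .] }  — reduce
  I8: { [A → Y . c], [E → Y .], [Y → f Y .] }  — shift, 2 reduces
  I9: { [A → Y c .] }  — reduce
  I10: { [E → A E .] }  — reduce
  I11: { [T → / / . *] }  — shift
  I12: { [T → / / * .] }  — reduce

I8 contains complete items [E → Y .], [Y → f Y .] — reduce-reduce conflict.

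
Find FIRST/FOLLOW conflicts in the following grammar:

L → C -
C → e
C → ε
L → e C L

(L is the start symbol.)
Nullable non-terminals: C.

C: nullable alternative(s) C → ε; FOLLOW(C) = { '-', 'e' }
  C → e: FIRST \ {ε} = { 'e' } — overlaps FOLLOW(C) on { 'e' }: CONFLICT
  C → ε: FIRST \ {ε} = { } — this is the only nullable alternative, skip

L has no nullable alternative, so no FIRST/FOLLOW check is needed there.

So the grammar has 1 FIRST/FOLLOW conflict (marked CONFLICT above).

Answer: Yes. C → e with FOLLOW(C) on { 'e' }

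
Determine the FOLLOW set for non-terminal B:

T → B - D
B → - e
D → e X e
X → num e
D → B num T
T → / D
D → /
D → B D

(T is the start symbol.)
{ '-', '/', 'e', 'num' }

In T → B - D: B is followed by '-' D, add FIRST('-' D) \ {ε} = { '-' }
In D → B num T: B is followed by num T, add FIRST(num T) \ {ε} = { 'num' }
In D → B D: B is followed by D, add FIRST(D) \ {ε} = { '-', '/', 'e' }

Taking the union: FOLLOW(B) = { '-', '/', 'e', 'num' }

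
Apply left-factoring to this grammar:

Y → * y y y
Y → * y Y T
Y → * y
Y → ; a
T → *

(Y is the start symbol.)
Y → * y Y'
Y' → y y
Y' → Y T
Y' → ε
Y → ; a
T → *

Left-factoring transforms A → αβ₁ | αβ₂ into A → αA' and A' → β₁ | β₂
(α is the longest common prefix among the alternatives). Repeat until
no nonterminal has two alternatives with a common prefix.

Round 1: Y has alternatives sharing prefix '* y'. Introduce Y': Y → * y Y'
  Add: Y' → y y
  Add: Y' → Y T
  Add: Y' → ε

No remaining common prefixes — done.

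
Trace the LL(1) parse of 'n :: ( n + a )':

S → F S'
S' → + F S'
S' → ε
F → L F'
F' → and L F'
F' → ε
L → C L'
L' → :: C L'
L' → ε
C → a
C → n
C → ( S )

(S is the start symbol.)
Stack is shown with the top on the left.

Stack                    Input             Action
-------------------------------------------------
S $                      n :: ( n + a ) $  output S → F S'
F S' $                   n :: ( n + a ) $  output F → L F'
L F' S' $                n :: ( n + a ) $  output L → C L'
C L' F' S' $             n :: ( n + a ) $  output C → n
n L' F' S' $             n :: ( n + a ) $  match 'n'
L' F' S' $               :: ( n + a ) $    output L' → :: C L'
:: C L' F' S' $          :: ( n + a ) $    match '::'
C L' F' S' $             ( n + a ) $       output C → ( S )
( S ) L' F' S' $         ( n + a ) $       match '('
S ) L' F' S' $           n + a ) $         output S → F S'
F S' ) L' F' S' $        n + a ) $         output F → L F'
L F' S' ) L' F' S' $     n + a ) $         output L → C L'
C L' F' S' ) L' F' S' $  n + a ) $         output C → n
n L' F' S' ) L' F' S' $  n + a ) $         match 'n'
L' F' S' ) L' F' S' $    + a ) $           output L' → ε
F' S' ) L' F' S' $       + a ) $           output F' → ε
S' ) L' F' S' $          + a ) $           output S' → + F S'
+ F S' ) L' F' S' $      + a ) $           match '+'
F S' ) L' F' S' $        a ) $             output F → L F'
L F' S' ) L' F' S' $     a ) $             output L → C L'
C L' F' S' ) L' F' S' $  a ) $             output C → a
a L' F' S' ) L' F' S' $  a ) $             match 'a'
L' F' S' ) L' F' S' $    ) $               output L' → ε
F' S' ) L' F' S' $       ) $               output F' → ε
S' ) L' F' S' $          ) $               output S' → ε
) L' F' S' $             ) $               match ')'
L' F' S' $               $                 output L' → ε
F' S' $                  $                 output F' → ε
S' $                     $                 output S' → ε
$                        $                 accept

The string is accepted.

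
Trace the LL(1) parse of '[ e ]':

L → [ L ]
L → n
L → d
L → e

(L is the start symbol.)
LL(1) parsing maintains a stack (initially the start symbol over $) and the input. At each step: if the stack top is a terminal, match it against the current input token; if it is a non-terminal N, replace it with the RHS of M[N, lookahead] (the unique production whose predict set contains the lookahead).

Stack is shown with the top on the left.

Stack    Input    Action
------------------------
L $      [ e ] $  output L → [ L ]
[ L ] $  [ e ] $  match '['
L ] $    e ] $    output L → e
e ] $    e ] $    match 'e'
] $      ] $      match ']'
$        $        accept

The string is accepted.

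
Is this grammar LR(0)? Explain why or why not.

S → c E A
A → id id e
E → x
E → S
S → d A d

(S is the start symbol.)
A grammar is LR(0) if no state in the canonical LR(0) collection has:
  - both a shift item (dot before a terminal) and a complete item (shift-reduce conflict), or
  - two or more complete items (reduce-reduce conflict; the accept item [S' → S .] counts as a complete item here).

Augment with S' → S and build the canonical LR(0) collection (I0 = CLOSURE({[S' → . S]}), then GOTO on every symbol after a dot until no new states appear). It has 13 states:
  I0: { [S → . c E A], [S → . d A d], [S' → . S] }  — shift
  I1: { [S' → S .] }  — accept
  I2: { [E → . S], [E → . x], [S → . c E A], [S → . d A d], [S → c . E A] }  — shift
  I3: { [A → . id id e], [S → d . A d] }  — shift
  I4: { [S → d A . d] }  — shift
  I5: { [A → id . id e] }  — shift
  I6: { [A → id id . e] }  — shift
  I7: { [A → id id e .] }  — reduce
  I8: { [S → d A d .] }  — reduce
  I9: { [A → . id id e], [S → c E . A] }  — shift
  I10: { [E → S .] }  — reduce
  I11: { [E → x .] }  — reduce
  I12: { [S → c E A .] }  — reduce

Every state is either a pure shift/goto state or contains exactly one complete item and nothing to shift — no conflicts. The grammar is LR(0).

Answer: Yes, the grammar is LR(0)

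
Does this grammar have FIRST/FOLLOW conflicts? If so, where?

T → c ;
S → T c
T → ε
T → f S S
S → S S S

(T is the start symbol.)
A FIRST/FOLLOW conflict occurs when a non-terminal N has a nullable alternative N → β (β ⇒* ε) and another alternative N → α with FIRST(α) ∩ FOLLOW(N) ≠ ∅: on such a lookahead the parser cannot decide between expanding α and letting N vanish via β.

Nullable non-terminals: T.

T: nullable alternative(s) T → ε; FOLLOW(T) = { $, 'c' }
  T → c ;: FIRST \ {ε} = { 'c' } — overlaps FOLLOW(T) on { 'c' }: CONFLICT
  T → ε: FIRST \ {ε} = { } — this is the only nullable alternative, skip
  T → f S S: FIRST \ {ε} = { 'f' } — disjoint from FOLLOW(T)

S has no nullable alternative, so no FIRST/FOLLOW check is needed there.

So the grammar has 1 FIRST/FOLLOW conflict (marked CONFLICT above).

Answer: Yes. T → c ';' with FOLLOW(T) on { 'c' }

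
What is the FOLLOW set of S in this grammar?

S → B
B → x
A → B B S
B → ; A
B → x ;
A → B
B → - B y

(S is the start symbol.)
{ $, '-', ';', 'x', 'y' }

S is the start symbol, so $ ∈ FOLLOW(S).
In A → B B S: S is at the end, add FOLLOW(A)

The FOLLOW sets referred to above (computed the same way, to a fixed point):
  FOLLOW(A) = { $, '-', ';', 'x', 'y' }

Taking the union: FOLLOW(S) = { $, '-', ';', 'x', 'y' }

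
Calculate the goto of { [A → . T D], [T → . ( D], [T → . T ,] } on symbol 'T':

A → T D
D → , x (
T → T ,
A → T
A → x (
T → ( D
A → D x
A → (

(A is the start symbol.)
{ [A → T . D], [D → . , x (], [T → T . ,] }

GOTO(I, 'T') = CLOSURE({ [A → αX.β] : [A → α.Xβ] ∈ I, X = 'T' })

Items with dot before 'T', with the dot advanced:
  [A → . T D] → [A → T . D]
  [T → . T ,] → [T → T . ,]
Closure of the advanced items:
  [A → T . D] has the dot before D: add [D → . , x (]

GOTO = { [A → T . D], [D → . , x (], [T → T . ,] }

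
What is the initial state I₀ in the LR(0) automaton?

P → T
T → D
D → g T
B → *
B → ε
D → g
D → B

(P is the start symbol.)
{ [B → . *], [B → .], [D → . B], [D → . g T], [D → . g], [P → . T], [P' → . P], [T → . D] }

First, augment the grammar with P' → P
I₀ = CLOSURE({ [P' → . P] }):
  [P' → . P] has the dot before P: add [P → . T]
  [P → . T] has the dot before T: add [T → . D]
  [T → . D] has the dot before D: add [D → . g T], [D → . g], [D → . B]
  [D → . B] has the dot before B: add [B → . *], [B → .]
No further items can be added.

I₀ = { [B → . *], [B → .], [D → . B], [D → . g T], [D → . g], [P → . T], [P' → . P], [T → . D] }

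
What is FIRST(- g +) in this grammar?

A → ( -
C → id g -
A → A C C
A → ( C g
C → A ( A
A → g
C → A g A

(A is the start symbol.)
To compute FIRST(- g +), process the symbols left to right:
Symbol - is a terminal. Add '-' and stop.
FIRST(- g +) = { '-' }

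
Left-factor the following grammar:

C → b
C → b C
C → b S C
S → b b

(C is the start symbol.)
C → b C'
C' → ε
C' → C
C' → S C
S → b b

Left-factoring transforms A → αβ₁ | αβ₂ into A → αA' and A' → β₁ | β₂
(α is the longest common prefix among the alternatives). Repeat until
no nonterminal has two alternatives with a common prefix.

Round 1: C has alternatives sharing prefix 'b'. Introduce C': C → b C'
  Add: C' → ε
  Add: C' → C
  Add: C' → S C

No remaining common prefixes — done.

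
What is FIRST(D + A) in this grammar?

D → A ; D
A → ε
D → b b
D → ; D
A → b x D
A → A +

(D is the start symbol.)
{ '+', ';', 'b' }

FIRST sets of the non-terminals involved (from the grammar, by fixed-point iteration):
  FIRST(D) = { '+', ';', 'b' }

To compute FIRST(D + A), process the symbols left to right:
Symbol D is a non-terminal. Add FIRST(D) \ {ε} = { '+', ';', 'b' }
D is not nullable (ε ∉ FIRST(D)), so stop here.
FIRST(D + A) = { '+', ';', 'b' }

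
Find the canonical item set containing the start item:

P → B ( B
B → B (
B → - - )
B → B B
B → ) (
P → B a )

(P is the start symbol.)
{ [B → . ) (], [B → . - - )], [B → . B (], [B → . B B], [P → . B ( B], [P → . B a )], [P' → . P] }

First, augment the grammar with P' → P
I₀ = CLOSURE({ [P' → . P] }):
  [P' → . P] has the dot before P: add [P → . B ( B], [P → . B a )]
  [P → . B ( B] has the dot before B: add [B → . B (], [B → . - - )], [B → . B B], [B → . ) (]
No further items can be added.

I₀ = { [B → . ) (], [B → . - - )], [B → . B (], [B → . B B], [P → . B ( B], [P → . B a )], [P' → . P] }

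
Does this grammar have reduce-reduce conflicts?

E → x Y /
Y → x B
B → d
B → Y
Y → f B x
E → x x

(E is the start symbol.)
Augment with E' → E and build the canonical LR(0) collection (I0 = CLOSURE({[E' → . E]}), then GOTO on every symbol after a dot until no new states appear). It has 13 states:
  I0: { [E → . x Y /], [E → . x x], [E' → . E] }  — shift
  I1: { [E' → E .] }  — accept
  I2: { [E → x . Y /], [E → x . x], [Y → . f B x], [Y → . x B] }  — shift
  I3: { [E → x Y . /] }  — shift
  I4: { [B → . Y], [B → . d], [Y → . f B x], [Y → . x B], [Y → f . B x] }  — shift
  I5: { [B → . Y], [B → . d], [E → x x .], [Y → . f B x], [Y → . x B], [Y → x . B] }  — shift, reduce
  I6: { [Y → x B .] }  — reduce
  I7: { [B → Y .] }  — reduce
  I8: { [B → d .] }  — reduce
  I9: { [B → . Y], [B → . d], [Y → . f B x], [Y → . x B], [Y → x . B] }  — shift
  I10: { [Y → f B . x] }  — shift
  I11: { [Y → f B x .] }  — reduce
  I12: { [E → x Y / .] }  — reduce

No state contains more than one complete item.

Answer: No reduce-reduce conflicts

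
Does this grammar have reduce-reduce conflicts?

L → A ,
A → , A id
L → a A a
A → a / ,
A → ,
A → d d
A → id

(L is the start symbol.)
A reduce-reduce conflict occurs when an LR(0) state has two complete items [A → α .] and [B → β .] — both call for a reduction, and with no lookahead the parser cannot choose between them.

Augment with L' → L and build the canonical LR(0) collection (I0 = CLOSURE({[L' → . L]}), then GOTO on every symbol after a dot until no new states appear). It has 16 states:
  I0: { [A → . , A id], [A → . ,], [A → . a / ,], [A → . d d], [A → . id], [L → . A ,], [L → . a A a], [L' → . L] }  — shift
  I1: { [A → , . A id], [A → , .], [A → . , A id], [A → . ,], [A → . a / ,], [A → . d d], [A → . id] }  — shift, reduce
  I2: { [L → A . ,] }  — shift
  I3: { [L' → L .] }  — accept
  I4: { [A → . , A id], [A → . ,], [A → . a / ,], [A → . d d], [A → . id], [A → a . / ,], [L → a . A a] }  — shift
  I5: { [A → d . d] }  — shift
  I6: { [A → id .] }  — reduce
  I7: { [A → d d .] }  — reduce
  I8: { [A → a / . ,] }  — shift
  I9: { [L → a A . a] }  — shift
  I10: { [A → a . / ,] }  — shift
  I11: { [L → a A a .] }  — reduce
  I12: { [A → a / , .] }  — reduce
  I13: { [L → A , .] }  — reduce
  I14: { [A → , A . id] }  — shift
  I15: { [A → , A id .] }  — reduce

No state contains more than one complete item.

Answer: No reduce-reduce conflicts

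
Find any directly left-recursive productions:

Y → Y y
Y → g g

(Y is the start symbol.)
Yes, Y is left-recursive

Direct left recursion occurs when N → N α for some non-terminal N (the right-hand side begins with the left-hand side itself).

Y → Y y: LEFT RECURSIVE (starts with Y)
Y → g g: starts with g

The grammar has direct left recursion on: Y.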